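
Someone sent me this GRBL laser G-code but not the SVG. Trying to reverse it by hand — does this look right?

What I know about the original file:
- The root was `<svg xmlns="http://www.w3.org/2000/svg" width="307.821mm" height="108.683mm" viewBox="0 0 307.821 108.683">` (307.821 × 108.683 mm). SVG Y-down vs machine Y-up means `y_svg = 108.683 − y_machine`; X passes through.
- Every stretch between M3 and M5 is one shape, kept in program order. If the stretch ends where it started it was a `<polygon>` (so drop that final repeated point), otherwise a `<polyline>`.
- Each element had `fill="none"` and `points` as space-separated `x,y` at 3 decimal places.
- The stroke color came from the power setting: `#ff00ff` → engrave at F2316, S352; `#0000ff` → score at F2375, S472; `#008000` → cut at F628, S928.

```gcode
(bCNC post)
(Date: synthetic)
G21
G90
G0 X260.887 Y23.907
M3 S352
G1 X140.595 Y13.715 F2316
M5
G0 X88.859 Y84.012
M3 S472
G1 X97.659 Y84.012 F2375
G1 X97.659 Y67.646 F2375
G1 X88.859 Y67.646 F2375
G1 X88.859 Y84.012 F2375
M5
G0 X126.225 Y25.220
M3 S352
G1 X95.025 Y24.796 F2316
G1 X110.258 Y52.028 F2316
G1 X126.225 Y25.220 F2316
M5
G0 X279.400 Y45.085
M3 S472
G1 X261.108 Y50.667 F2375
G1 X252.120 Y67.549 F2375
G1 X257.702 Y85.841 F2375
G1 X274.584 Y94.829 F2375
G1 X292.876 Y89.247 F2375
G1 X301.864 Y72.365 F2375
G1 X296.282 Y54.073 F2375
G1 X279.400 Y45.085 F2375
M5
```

Machine Y-up, SVG Y-down with viewBox height 108.683, so y_svg = 108.683 − y_machine; X carries over.

Run 1: the run's S352 means `#ff00ff` (engrave). The run is open, so emit a `<polyline>` with points (Y-flipped): 260.887,84.776 140.595,94.968.

Run 2: the run's S472 means `#0000ff` (score). The run returns to its start, so emit a `<polygon>` with points (Y-flipped): 88.859,24.671 97.659,24.671 97.659,41.037 88.859,41.037.

Run 3: the run's S352 means `#ff00ff` (engrave). The run returns to its start, so emit a `<polygon>` with points (Y-flipped): 126.225,83.463 95.025,83.887 110.258,56.655.

Run 4: the run's S472 means `#0000ff` (score). The run returns to its start, so emit a `<polygon>` with points (Y-flipped): 279.400,63.598 261.108,58.016 252.120,41.134 257.702,22.842 274.584,13.854 292.876,19.436 301.864,36.318 296.282,54.610.

<svg xmlns="http://www.w3.org/2000/svg" width="307.821mm" height="108.683mm" viewBox="0 0 307.821 108.683">
  <polyline points="260.887,84.776 140.595,94.968" fill="none" stroke="#ff00ff"/>
  <polygon points="88.859,24.671 97.659,24.671 97.659,41.037 88.859,41.037" fill="none" stroke="#0000ff"/>
  <polygon points="126.225,83.463 95.025,83.887 110.258,56.655" fill="none" stroke="#ff00ff"/>
  <polygon points="279.400,63.598 261.108,58.016 252.120,41.134 257.702,22.842 274.584,13.854 292.876,19.436 301.864,36.318 296.282,54.610" fill="none" stroke="#0000ff"/>
</svg>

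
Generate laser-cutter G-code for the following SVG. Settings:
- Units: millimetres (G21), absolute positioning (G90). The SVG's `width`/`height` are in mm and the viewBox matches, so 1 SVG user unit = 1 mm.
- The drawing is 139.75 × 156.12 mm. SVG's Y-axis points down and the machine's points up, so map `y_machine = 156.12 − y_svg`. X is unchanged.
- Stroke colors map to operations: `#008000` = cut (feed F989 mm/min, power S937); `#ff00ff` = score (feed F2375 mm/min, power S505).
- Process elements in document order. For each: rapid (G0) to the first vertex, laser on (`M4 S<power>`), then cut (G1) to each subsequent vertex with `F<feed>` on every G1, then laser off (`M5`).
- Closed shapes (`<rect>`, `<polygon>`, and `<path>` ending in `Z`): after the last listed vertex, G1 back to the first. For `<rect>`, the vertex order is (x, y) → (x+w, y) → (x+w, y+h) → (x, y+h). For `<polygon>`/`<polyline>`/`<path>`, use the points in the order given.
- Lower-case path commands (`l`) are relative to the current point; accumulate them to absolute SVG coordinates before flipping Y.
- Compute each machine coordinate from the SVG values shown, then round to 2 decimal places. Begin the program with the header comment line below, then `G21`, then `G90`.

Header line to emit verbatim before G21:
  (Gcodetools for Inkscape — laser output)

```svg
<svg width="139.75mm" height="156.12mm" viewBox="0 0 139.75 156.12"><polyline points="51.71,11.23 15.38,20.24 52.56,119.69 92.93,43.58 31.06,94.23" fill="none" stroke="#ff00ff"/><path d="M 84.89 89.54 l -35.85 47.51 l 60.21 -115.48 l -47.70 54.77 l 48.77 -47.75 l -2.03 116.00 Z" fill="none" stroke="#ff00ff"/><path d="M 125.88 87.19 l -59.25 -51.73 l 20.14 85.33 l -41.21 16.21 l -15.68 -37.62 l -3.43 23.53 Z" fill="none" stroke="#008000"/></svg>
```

(Gcodetools for Inkscape — laser output)
G21
G90
G0 X51.71 Y144.89
M4 S505
G1 X15.38 Y135.88 F2375
G1 X52.56 Y36.43 F2375
G1 X92.93 Y112.54 F2375
G1 X31.06 Y61.89 F2375
M5
G0 X84.89 Y66.58
M4 S505
G1 X49.04 Y19.07 F2375
G1 X109.25 Y134.55 F2375
G1 X61.55 Y79.78 F2375
G1 X110.32 Y127.53 F2375
G1 X108.29 Y11.53 F2375
G1 X84.89 Y66.58 F2375
M5
G0 X125.88 Y68.93
M4 S937
G1 X66.63 Y120.66 F989
G1 X86.77 Y35.33 F989
G1 X45.56 Y19.12 F989
G1 X29.88 Y56.74 F989
G1 X26.45 Y33.21 F989
G1 X125.88 Y68.93 F989
M5

Since the viewBox matches the mm dimensions, user units are millimetres directly. The only transform is the Y-flip y_m = 156.12 − y_svg.

Shape 1 is a open polyline drawn with `<polyline>`. Its stroke #ff00ff means score at S505, F2375. After flipping Y the toolpath is (51.71,144.89) → (15.38,135.88) → (52.56,36.43) → (92.93,112.54) → (31.06,61.89).

Shape 2 is a closed polygon drawn with `<path>`. Its stroke #ff00ff means score at S505, F2375. After flipping Y the toolpath is (84.89,66.58) → (49.04,19.07) → (109.25,134.55) → (61.55,79.78) → (110.32,127.53) → (108.29,11.53) → (84.89,66.58), returning to the start.

Shape 3 is a closed polygon drawn with `<path>`. Its stroke #008000 means cut at S937, F989. After flipping Y the toolpath is (125.88,68.93) → (66.63,120.66) → (86.77,35.33) → (45.56,19.12) → (29.88,56.74) → (26.45,33.21) → (125.88,68.93), returning to the start.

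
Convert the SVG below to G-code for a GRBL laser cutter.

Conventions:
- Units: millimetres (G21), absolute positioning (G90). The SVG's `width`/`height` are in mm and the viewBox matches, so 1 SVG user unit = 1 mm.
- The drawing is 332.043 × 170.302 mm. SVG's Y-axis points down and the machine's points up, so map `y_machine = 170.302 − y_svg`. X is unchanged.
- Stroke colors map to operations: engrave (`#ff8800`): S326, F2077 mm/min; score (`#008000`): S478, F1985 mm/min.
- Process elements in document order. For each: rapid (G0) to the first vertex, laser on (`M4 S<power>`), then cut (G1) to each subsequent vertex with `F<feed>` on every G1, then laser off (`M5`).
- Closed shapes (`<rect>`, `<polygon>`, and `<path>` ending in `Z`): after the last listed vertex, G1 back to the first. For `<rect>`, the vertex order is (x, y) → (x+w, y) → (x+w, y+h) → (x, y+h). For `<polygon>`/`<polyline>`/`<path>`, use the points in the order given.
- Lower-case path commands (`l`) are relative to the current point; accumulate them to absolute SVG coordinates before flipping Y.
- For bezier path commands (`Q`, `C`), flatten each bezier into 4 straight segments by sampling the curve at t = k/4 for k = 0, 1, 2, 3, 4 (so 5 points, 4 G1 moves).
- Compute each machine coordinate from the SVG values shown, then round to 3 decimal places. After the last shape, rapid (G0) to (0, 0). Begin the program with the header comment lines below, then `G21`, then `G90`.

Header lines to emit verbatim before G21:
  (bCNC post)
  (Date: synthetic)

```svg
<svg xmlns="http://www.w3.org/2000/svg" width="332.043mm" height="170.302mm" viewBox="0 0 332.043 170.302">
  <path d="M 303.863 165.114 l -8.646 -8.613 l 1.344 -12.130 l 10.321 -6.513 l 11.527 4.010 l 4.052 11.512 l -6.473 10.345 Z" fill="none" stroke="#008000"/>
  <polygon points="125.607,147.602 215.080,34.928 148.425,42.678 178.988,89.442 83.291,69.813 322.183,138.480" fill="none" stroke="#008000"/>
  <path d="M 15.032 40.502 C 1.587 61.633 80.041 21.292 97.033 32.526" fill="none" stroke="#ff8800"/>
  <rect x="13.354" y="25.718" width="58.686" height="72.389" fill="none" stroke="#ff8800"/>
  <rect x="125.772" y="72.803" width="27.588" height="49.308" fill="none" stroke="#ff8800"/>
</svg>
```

(bCNC post)
(Date: synthetic)
G21
G90
G0 X303.863 Y5.188
M4 S478
G1 X295.217 Y13.801 F1985
G1 X296.561 Y25.931 F1985
G1 X306.882 Y32.444 F1985
G1 X318.409 Y28.434 F1985
G1 X322.461 Y16.922 F1985
G1 X315.988 Y6.577 F1985
G1 X303.863 Y5.188 F1985
M5
G0 X125.607 Y22.700
M4 S478
G1 X215.080 Y135.374 F1985
G1 X148.425 Y127.624 F1985
G1 X178.988 Y80.860 F1985
G1 X83.291 Y100.489 F1985
G1 X322.183 Y31.822 F1985
G1 X125.607 Y22.700 F1985
M5
G0 X15.032 Y129.800
M4 S326
G1 X19.783 Y123.711 F2077
G1 X44.619 Y130.077 F2077
G1 X75.161 Y138.298 F2077
G1 X97.033 Y137.776 F2077
M5
G0 X13.354 Y144.584
M4 S326
G1 X72.040 Y144.584 F2077
G1 X72.040 Y72.195 F2077
G1 X13.354 Y72.195 F2077
G1 X13.354 Y144.584 F2077
M5
G0 X125.772 Y97.499
M4 S326
G1 X153.360 Y97.499 F2077
G1 X153.360 Y48.191 F2077
G1 X125.772 Y48.191 F2077
G1 X125.772 Y97.499 F2077
M5
G0 X0.000 Y0.000

viewBox `0 0 332.043 170.302` with mm width/height → 1 unit = 1 mm. Flip: y_m = 170.302 − y_svg.

**Shape 1** — `<path>` regular polygon, stroke `#008000` → score (S478, F1985). Machine vertices: (303.863,5.188) → (295.217,13.801) → (296.561,25.931) → (306.882,32.444) → (318.409,28.434) → (322.461,16.922) → (315.988,6.577) → (303.863,5.188). Closed: final G1 returns to the first vertex.

**Shape 2** — `<polygon>` closed polygon, stroke `#008000` → score (S478, F1985). Machine vertices: (125.607,22.700) → (215.080,135.374) → (148.425,127.624) → (178.988,80.860) → (83.291,100.489) → (322.183,31.822) → (125.607,22.700). Closed: final G1 returns to the first vertex.

**Shape 3** — `<path>` cubic bezier, stroke `#ff8800` → engrave (S326, F2077). Control points (SVG): P0=(15.032,40.502), P1=(1.587,61.633), P2=(80.041,21.292), P3=(97.033,32.526); sampled at t=k/4. Machine vertices: (15.032,129.800) → (19.783,123.711) → (44.619,130.077) → (75.161,138.298) → (97.033,137.776). Open path.

**Shape 4** — `<rect>` rectangle, stroke `#ff8800` → engrave (S326, F2077). Machine vertices: (13.354,144.584) → (72.040,144.584) → (72.040,72.195) → (13.354,72.195) → (13.354,144.584). Closed: final G1 returns to the first vertex.

**Shape 5** — `<rect>` rectangle, stroke `#ff8800` → engrave (S326, F2077). Machine vertices: (125.772,97.499) → (153.360,97.499) → (153.360,48.191) → (125.772,48.191) → (125.772,97.499). Closed: final G1 returns to the first vertex.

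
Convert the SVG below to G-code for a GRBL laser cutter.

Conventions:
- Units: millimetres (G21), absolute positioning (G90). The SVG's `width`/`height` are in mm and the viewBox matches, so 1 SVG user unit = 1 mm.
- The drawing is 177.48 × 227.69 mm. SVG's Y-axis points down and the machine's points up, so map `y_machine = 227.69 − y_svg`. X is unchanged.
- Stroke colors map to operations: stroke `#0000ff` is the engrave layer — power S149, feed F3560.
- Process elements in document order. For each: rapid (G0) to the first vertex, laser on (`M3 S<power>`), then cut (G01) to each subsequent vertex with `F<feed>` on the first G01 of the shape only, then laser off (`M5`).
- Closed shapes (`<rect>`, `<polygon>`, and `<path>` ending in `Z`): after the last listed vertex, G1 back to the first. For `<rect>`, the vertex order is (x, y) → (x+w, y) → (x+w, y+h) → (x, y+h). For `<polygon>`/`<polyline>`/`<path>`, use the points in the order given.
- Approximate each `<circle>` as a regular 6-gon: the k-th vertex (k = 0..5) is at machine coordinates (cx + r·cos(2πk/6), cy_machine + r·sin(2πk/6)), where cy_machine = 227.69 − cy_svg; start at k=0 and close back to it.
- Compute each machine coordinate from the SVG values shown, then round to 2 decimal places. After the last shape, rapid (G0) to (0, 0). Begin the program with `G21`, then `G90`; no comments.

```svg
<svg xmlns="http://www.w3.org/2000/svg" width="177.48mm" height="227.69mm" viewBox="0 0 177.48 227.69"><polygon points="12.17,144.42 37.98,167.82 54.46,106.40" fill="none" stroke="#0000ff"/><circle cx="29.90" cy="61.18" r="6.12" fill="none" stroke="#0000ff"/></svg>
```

Since the viewBox matches the mm dimensions, user units are millimetres directly. The only transform is the Y-flip y_m = 227.69 − y_svg.

Shape 1 is a closed polygon drawn with `<polygon>`. Its stroke #0000ff means engrave at S149, F3560. After flipping Y the toolpath is (12.17,83.27) → (37.98,59.87) → (54.46,121.29) → (12.17,83.27), returning to the start.

Shape 2 is a circle drawn with `<circle>`. Its stroke #0000ff means engrave at S149, F3560. After flipping Y the toolpath is (36.02,166.51) → (32.96,171.81) → (26.84,171.81) → (23.78,166.51) → (26.84,161.21) → (32.96,161.21) → (36.02,166.51), returning to the start.

G21
G90
G0 X12.17 Y83.27
M3 S149
G01 X37.98 Y59.87 F3560
G01 X54.46 Y121.29
G01 X12.17 Y83.27
M5
G0 X36.02 Y166.51
M3 S149
G01 X32.96 Y171.81 F3560
G01 X26.84 Y171.81
G01 X23.78 Y166.51
G01 X26.84 Y161.21
G01 X32.96 Y161.21
G01 X36.02 Y166.51
M5
G0 X0.00 Y0.00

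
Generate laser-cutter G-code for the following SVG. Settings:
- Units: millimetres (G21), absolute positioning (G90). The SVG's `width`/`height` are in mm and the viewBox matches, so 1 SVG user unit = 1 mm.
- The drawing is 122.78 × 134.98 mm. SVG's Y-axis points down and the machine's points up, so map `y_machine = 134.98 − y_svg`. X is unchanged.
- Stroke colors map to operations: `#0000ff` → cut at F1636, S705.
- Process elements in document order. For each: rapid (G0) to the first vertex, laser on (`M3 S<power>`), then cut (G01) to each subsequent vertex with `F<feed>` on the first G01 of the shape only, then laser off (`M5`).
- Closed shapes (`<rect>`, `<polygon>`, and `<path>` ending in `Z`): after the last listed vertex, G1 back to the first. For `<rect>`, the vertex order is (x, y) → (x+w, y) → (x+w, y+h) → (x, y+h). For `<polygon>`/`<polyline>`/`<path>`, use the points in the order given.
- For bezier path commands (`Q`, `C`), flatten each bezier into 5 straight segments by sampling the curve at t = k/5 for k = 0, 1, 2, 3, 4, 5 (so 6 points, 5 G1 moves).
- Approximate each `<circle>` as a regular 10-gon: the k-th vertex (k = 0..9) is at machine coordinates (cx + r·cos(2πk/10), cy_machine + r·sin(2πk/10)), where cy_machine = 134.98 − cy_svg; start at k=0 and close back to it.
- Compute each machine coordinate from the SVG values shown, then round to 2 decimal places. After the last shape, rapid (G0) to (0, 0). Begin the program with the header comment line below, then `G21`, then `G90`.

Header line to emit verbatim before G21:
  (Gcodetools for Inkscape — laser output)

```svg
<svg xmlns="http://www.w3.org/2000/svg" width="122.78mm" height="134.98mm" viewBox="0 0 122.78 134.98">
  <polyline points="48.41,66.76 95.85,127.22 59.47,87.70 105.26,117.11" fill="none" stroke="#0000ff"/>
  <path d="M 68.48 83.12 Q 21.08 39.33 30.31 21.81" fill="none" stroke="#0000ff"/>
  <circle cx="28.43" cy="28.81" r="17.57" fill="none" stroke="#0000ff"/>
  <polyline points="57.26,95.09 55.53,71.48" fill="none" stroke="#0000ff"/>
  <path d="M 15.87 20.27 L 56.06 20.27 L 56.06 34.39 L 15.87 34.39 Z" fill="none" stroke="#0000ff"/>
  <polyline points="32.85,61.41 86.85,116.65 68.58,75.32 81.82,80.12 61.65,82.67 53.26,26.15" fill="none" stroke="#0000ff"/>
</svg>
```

1 u = 1 mm; y_m = 134.98 − y.

[1] `<polyline>` open polyline, #0000ff→cut S705 F1636: (48.41,68.22) → (95.85,7.76) → (59.47,47.28) → (105.26,17.87)

[2] `<path>` quadratic bezier, #0000ff→cut S705 F1636: (68.48,51.86) → (51.79,68.33) → (39.62,82.69) → (31.99,94.95) → (28.88,105.11) → (30.31,113.17)

[3] `<circle>` circle, #0000ff→cut S705 F1636: (46.00,106.17) → (42.64,116.50) → (33.86,122.88) → (23.00,122.88) → (14.22,116.50) → (10.86,106.17) → (14.22,95.84) → (23.00,89.46) → (33.86,89.46) → (42.64,95.84) → (46.00,106.17) (closed)

[4] `<polyline>` line segment, #0000ff→cut S705 F1636: (57.26,39.89) → (55.53,63.50)

[5] `<path>` rectangle, #0000ff→cut S705 F1636: (15.87,114.71) → (56.06,114.71) → (56.06,100.59) → (15.87,100.59) → (15.87,114.71) (closed)

[6] `<polyline>` open polyline, #0000ff→cut S705 F1636: (32.85,73.57) → (86.85,18.33) → (68.58,59.66) → (81.82,54.86) → (61.65,52.31) → (53.26,108.83)

(Gcodetools for Inkscape — laser output)
G21
G90
G0 X48.41 Y68.22
M3 S705
G01 X95.85 Y7.76 F1636
G01 X59.47 Y47.28
G01 X105.26 Y17.87
M5
G0 X68.48 Y51.86
M3 S705
G01 X51.79 Y68.33 F1636
G01 X39.62 Y82.69
G01 X31.99 Y94.95
G01 X28.88 Y105.11
G01 X30.31 Y113.17
M5
G0 X46.00 Y106.17
M3 S705
G01 X42.64 Y116.50 F1636
G01 X33.86 Y122.88
G01 X23.00 Y122.88
G01 X14.22 Y116.50
G01 X10.86 Y106.17
G01 X14.22 Y95.84
G01 X23.00 Y89.46
G01 X33.86 Y89.46
G01 X42.64 Y95.84
G01 X46.00 Y106.17
M5
G0 X57.26 Y39.89
M3 S705
G01 X55.53 Y63.50 F1636
M5
G0 X15.87 Y114.71
M3 S705
G01 X56.06 Y114.71 F1636
G01 X56.06 Y100.59
G01 X15.87 Y100.59
G01 X15.87 Y114.71
M5
G0 X32.85 Y73.57
M3 S705
G01 X86.85 Y18.33 F1636
G01 X68.58 Y59.66
G01 X81.82 Y54.86
G01 X61.65 Y52.31
G01 X53.26 Y108.83
M5
G0 X0.00 Y0.00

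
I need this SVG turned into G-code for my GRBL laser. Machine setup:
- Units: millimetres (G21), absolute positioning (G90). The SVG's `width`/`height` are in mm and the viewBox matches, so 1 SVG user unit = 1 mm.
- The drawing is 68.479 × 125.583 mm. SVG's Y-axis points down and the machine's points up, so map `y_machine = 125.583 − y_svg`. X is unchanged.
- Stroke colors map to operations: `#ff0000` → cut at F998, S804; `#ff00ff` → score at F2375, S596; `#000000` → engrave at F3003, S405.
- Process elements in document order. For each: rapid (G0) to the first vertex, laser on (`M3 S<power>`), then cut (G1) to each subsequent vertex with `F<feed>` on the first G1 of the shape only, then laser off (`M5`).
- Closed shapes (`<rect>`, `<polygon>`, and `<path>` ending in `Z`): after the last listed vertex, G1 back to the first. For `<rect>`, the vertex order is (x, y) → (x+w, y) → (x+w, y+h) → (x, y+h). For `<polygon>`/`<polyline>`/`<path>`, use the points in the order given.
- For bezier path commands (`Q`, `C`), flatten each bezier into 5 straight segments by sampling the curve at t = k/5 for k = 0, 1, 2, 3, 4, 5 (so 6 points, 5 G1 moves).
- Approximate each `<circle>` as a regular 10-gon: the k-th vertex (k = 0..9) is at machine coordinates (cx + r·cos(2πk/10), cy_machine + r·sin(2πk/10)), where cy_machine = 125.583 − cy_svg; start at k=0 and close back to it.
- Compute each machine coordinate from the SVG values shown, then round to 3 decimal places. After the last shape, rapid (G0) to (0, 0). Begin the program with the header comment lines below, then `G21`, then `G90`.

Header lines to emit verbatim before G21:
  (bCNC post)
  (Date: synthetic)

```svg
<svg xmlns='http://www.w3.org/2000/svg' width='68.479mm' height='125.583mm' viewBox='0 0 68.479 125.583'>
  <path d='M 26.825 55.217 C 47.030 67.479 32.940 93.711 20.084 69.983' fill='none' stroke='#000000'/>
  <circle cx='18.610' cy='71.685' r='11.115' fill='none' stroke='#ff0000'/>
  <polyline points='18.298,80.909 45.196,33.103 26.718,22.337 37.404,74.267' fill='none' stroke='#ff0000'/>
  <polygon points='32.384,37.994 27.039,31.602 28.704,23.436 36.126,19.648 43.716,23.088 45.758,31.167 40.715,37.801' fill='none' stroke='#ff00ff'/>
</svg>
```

(bCNC post)
(Date: synthetic)
G21
G90
G0 X26.825 Y70.366
M3 S405
G1 X35.117 Y61.844 F3003
G1 X36.883 Y53.038
G1 X33.830 Y47.016
G1 X27.661 Y46.847
G1 X20.084 Y55.600
M5
G0 X29.725 Y53.898
M3 S804
G1 X27.602 Y60.431 F998
G1 X22.045 Y64.469
G1 X15.175 Y64.469
G1 X9.618 Y60.431
G1 X7.495 Y53.898
G1 X9.618 Y47.365
G1 X15.175 Y43.327
G1 X22.045 Y43.327
G1 X27.602 Y47.365
G1 X29.725 Y53.898
M5
G0 X18.298 Y44.674
M3 S804
G1 X45.196 Y92.480 F998
G1 X26.718 Y103.246
G1 X37.404 Y51.316
M5
G0 X32.384 Y87.589
M3 S596
G1 X27.039 Y93.981 F2375
G1 X28.704 Y102.147
G1 X36.126 Y105.935
G1 X43.716 Y102.495
G1 X45.758 Y94.416
G1 X40.715 Y87.782
G1 X32.384 Y87.589
M5
G0 X0.000 Y0.000

viewBox `0 0 68.479 125.583` with mm width/height → 1 unit = 1 mm. Flip: y_m = 125.583 − y_svg.

**Shape 1** — `<path>` cubic bezier, stroke `#000000` → engrave (S405, F3003). Control points (SVG): P0=(26.825,55.217), P1=(47.030,67.479), P2=(32.940,93.711), P3=(20.084,69.983); sampled at t=k/5. Machine vertices: (26.825,70.366) → (35.117,61.844) → (36.883,53.038) → (33.830,47.016) → (27.661,46.847) → (20.084,55.600). Open path.

**Shape 2** — `<circle>` circle, stroke `#ff0000` → cut (S804, F998). Machine vertices: (29.725,53.898) → (27.602,60.431) → (22.045,64.469) → (15.175,64.469) → (9.618,60.431) → (7.495,53.898) → (9.618,47.365) → (15.175,43.327) → (22.045,43.327) → (27.602,47.365) → (29.725,53.898). Closed: final G1 returns to the first vertex.

**Shape 3** — `<polyline>` open polyline, stroke `#ff0000` → cut (S804, F998). Machine vertices: (18.298,44.674) → (45.196,92.480) → (26.718,103.246) → (37.404,51.316). Open path.

**Shape 4** — `<polygon>` regular polygon, stroke `#ff00ff` → score (S596, F2375). Machine vertices: (32.384,87.589) → (27.039,93.981) → (28.704,102.147) → (36.126,105.935) → (43.716,102.495) → (45.758,94.416) → (40.715,87.782) → (32.384,87.589). Closed: final G1 returns to the first vertex.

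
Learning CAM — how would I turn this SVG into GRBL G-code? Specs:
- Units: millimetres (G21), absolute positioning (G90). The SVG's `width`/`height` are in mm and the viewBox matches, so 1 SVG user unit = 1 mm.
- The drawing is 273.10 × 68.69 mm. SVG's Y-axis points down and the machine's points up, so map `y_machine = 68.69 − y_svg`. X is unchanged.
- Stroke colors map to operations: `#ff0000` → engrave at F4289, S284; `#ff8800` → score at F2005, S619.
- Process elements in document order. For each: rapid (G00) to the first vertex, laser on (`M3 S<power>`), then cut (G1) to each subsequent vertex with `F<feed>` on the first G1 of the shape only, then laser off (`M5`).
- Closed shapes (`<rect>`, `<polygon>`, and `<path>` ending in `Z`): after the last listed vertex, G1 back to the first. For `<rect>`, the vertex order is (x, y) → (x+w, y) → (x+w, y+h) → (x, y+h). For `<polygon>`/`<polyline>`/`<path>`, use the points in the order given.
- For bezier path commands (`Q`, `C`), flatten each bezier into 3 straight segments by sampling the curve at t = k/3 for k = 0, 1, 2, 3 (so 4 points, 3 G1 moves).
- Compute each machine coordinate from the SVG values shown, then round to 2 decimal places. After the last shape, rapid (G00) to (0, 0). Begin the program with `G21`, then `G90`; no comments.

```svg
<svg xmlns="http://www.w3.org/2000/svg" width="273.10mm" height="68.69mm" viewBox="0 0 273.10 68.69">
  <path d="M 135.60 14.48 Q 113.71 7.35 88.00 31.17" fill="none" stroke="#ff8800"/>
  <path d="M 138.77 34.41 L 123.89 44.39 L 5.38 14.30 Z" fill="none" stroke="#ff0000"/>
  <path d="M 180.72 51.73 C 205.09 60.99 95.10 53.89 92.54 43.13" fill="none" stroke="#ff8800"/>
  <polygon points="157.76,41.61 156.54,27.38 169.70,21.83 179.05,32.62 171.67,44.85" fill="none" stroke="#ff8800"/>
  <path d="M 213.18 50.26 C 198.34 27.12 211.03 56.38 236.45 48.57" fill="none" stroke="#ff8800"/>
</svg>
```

Since the viewBox matches the mm dimensions, user units are millimetres directly. The only transform is the Y-flip y_m = 68.69 − y_svg.

Shape 1 is a quadratic bezier drawn with `<path>`. Its stroke #ff8800 means score at S619, F2005. After flipping Y the toolpath is (135.60,54.21) → (120.58,55.52) → (104.72,49.96) → (88.00,37.52).

Shape 2 is a closed polygon drawn with `<path>`. Its stroke #ff0000 means engrave at S284, F4289. After flipping Y the toolpath is (138.77,34.28) → (123.89,24.30) → (5.38,54.39) → (138.77,34.28), returning to the start.

Shape 3 is a cubic bezier drawn with `<path>`. Its stroke #ff8800 means score at S619, F2005. After flipping Y the toolpath is (180.72,16.96) → (169.26,12.68) → (121.95,16.49) → (92.54,25.56).

Shape 4 is a regular polygon drawn with `<polygon>`. Its stroke #ff8800 means score at S619, F2005. After flipping Y the toolpath is (157.76,27.08) → (156.54,41.31) → (169.70,46.86) → (179.05,36.07) → (171.67,23.84) → (157.76,27.08), returning to the start.

Shape 5 is a cubic bezier drawn with `<path>`. Its stroke #ff8800 means score at S619, F2005. After flipping Y the toolpath is (213.18,18.43) → (206.97,27.42) → (215.82,21.35) → (236.45,20.12).

G21
G90
G00 X135.60 Y54.21
M3 S619
G1 X120.58 Y55.52 F2005
G1 X104.72 Y49.96
G1 X88.00 Y37.52
M5
G00 X138.77 Y34.28
M3 S284
G1 X123.89 Y24.30 F4289
G1 X5.38 Y54.39
G1 X138.77 Y34.28
M5
G00 X180.72 Y16.96
M3 S619
G1 X169.26 Y12.68 F2005
G1 X121.95 Y16.49
G1 X92.54 Y25.56
M5
G00 X157.76 Y27.08
M3 S619
G1 X156.54 Y41.31 F2005
G1 X169.70 Y46.86
G1 X179.05 Y36.07
G1 X171.67 Y23.84
G1 X157.76 Y27.08
M5
G00 X213.18 Y18.43
M3 S619
G1 X206.97 Y27.42 F2005
G1 X215.82 Y21.35
G1 X236.45 Y20.12
M5
G00 X0.00 Y0.00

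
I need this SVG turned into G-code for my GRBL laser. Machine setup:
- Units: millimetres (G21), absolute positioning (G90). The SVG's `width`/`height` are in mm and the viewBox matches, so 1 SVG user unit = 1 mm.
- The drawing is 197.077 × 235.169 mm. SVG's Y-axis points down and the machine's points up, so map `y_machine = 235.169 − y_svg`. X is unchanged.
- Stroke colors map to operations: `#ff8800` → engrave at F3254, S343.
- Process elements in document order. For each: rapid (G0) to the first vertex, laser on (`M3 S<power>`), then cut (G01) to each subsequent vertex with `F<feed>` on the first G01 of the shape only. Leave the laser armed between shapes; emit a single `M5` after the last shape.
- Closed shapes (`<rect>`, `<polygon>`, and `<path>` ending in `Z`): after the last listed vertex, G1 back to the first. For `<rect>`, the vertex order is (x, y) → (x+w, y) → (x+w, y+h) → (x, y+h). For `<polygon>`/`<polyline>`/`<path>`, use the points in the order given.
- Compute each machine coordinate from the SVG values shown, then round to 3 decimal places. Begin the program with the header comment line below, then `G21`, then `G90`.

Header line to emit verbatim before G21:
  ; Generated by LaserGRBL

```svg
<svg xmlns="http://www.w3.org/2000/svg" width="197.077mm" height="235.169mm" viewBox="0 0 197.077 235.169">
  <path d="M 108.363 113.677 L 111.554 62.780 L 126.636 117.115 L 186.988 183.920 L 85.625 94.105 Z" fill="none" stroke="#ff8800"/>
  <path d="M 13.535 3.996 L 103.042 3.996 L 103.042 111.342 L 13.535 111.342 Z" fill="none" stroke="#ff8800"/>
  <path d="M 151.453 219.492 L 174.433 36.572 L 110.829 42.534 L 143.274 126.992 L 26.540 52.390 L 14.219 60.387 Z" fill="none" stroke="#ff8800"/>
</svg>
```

viewBox `0 0 197.077 235.169` with mm width/height → 1 unit = 1 mm. Flip: y_m = 235.169 − y_svg.

**Shape 1** — `<path>` closed polygon, stroke `#ff8800` → engrave (S343, F3254). Machine vertices: (108.363,121.492) → (111.554,172.389) → (126.636,118.054) → (186.988,51.249) → (85.625,141.064) → (108.363,121.492). Closed: final G1 returns to the first vertex.

**Shape 2** — `<path>` rectangle, stroke `#ff8800` → engrave (S343, F3254). Machine vertices: (13.535,231.173) → (103.042,231.173) → (103.042,123.827) → (13.535,123.827) → (13.535,231.173). Closed: final G1 returns to the first vertex.

**Shape 3** — `<path>` closed polygon, stroke `#ff8800` → engrave (S343, F3254). Machine vertices: (151.453,15.677) → (174.433,198.597) → (110.829,192.635) → (143.274,108.177) → (26.540,182.779) → (14.219,174.782) → (151.453,15.677). Closed: final G1 returns to the first vertex.

; Generated by LaserGRBL
G21
G90
G0 X108.363 Y121.492
M3 S343
G01 X111.554 Y172.389 F3254
G01 X126.636 Y118.054
G01 X186.988 Y51.249
G01 X85.625 Y141.064
G01 X108.363 Y121.492
G0 X13.535 Y231.173
M3 S343
G01 X103.042 Y231.173 F3254
G01 X103.042 Y123.827
G01 X13.535 Y123.827
G01 X13.535 Y231.173
G0 X151.453 Y15.677
M3 S343
G01 X174.433 Y198.597 F3254
G01 X110.829 Y192.635
G01 X143.274 Y108.177
G01 X26.540 Y182.779
G01 X14.219 Y174.782
G01 X151.453 Y15.677
M5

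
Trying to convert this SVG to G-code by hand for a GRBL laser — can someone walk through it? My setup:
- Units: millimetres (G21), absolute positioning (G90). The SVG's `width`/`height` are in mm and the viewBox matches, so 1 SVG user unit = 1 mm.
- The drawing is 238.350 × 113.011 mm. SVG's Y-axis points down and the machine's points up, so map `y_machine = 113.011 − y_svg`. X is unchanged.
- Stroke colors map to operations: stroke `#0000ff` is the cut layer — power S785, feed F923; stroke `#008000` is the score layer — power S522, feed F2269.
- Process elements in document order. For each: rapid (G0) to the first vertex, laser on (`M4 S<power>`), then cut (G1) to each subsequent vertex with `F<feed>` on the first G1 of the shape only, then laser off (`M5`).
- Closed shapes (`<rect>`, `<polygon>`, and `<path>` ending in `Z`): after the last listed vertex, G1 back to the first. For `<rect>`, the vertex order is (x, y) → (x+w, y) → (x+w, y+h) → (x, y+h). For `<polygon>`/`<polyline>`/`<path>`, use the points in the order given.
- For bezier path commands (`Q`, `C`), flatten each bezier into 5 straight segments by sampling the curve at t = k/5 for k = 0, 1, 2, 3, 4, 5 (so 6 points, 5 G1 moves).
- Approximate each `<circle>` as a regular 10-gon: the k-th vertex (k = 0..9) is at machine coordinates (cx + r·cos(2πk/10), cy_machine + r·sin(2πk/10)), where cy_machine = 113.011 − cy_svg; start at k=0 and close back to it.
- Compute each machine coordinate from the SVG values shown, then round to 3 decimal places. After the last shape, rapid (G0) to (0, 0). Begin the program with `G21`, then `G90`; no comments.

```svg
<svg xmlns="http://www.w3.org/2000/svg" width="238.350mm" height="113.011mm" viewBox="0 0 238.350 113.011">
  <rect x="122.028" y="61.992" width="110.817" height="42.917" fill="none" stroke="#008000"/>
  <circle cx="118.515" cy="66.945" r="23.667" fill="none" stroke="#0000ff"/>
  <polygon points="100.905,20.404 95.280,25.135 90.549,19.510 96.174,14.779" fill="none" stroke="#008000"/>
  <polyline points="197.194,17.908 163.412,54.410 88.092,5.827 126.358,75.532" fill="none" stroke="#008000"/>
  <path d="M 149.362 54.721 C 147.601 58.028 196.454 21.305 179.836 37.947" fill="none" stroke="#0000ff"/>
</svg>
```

Since the viewBox matches the mm dimensions, user units are millimetres directly. The only transform is the Y-flip y_m = 113.011 − y_svg.

Shape 1 is a rectangle drawn with `<rect>`. Its stroke #008000 means score at S522, F2269. After flipping Y the toolpath is (122.028,51.019) → (232.845,51.019) → (232.845,8.102) → (122.028,8.102) → (122.028,51.019), returning to the start.

Shape 2 is a circle drawn with `<circle>`. Its stroke #0000ff means cut at S785, F923. After flipping Y the toolpath is (142.182,46.066) → (137.662,59.977) → (125.829,68.575) → (111.201,68.575) → (99.368,59.977) → (94.848,46.066) → (99.368,32.155) → (111.201,23.557) → (125.829,23.557) → (137.662,32.155) → (142.182,46.066), returning to the start.

Shape 3 is a regular polygon drawn with `<polygon>`. Its stroke #008000 means score at S522, F2269. After flipping Y the toolpath is (100.905,92.607) → (95.280,87.876) → (90.549,93.501) → (96.174,98.232) → (100.905,92.607), returning to the start.

Shape 4 is a open polyline drawn with `<polyline>`. Its stroke #008000 means score at S522, F2269. After flipping Y the toolpath is (197.194,95.103) → (163.412,58.601) → (88.092,107.184) → (126.358,37.479).

Shape 5 is a cubic bezier drawn with `<path>`. Its stroke #0000ff means cut at S785, F923. After flipping Y the toolpath is (149.362,58.290) → (153.450,60.362) → (164.114,67.559) → (175.781,75.396) → (182.879,79.393) → (179.836,75.064).

G21
G90
G0 X122.028 Y51.019
M4 S522
G1 X232.845 Y51.019 F2269
G1 X232.845 Y8.102
G1 X122.028 Y8.102
G1 X122.028 Y51.019
M5
G0 X142.182 Y46.066
M4 S785
G1 X137.662 Y59.977 F923
G1 X125.829 Y68.575
G1 X111.201 Y68.575
G1 X99.368 Y59.977
G1 X94.848 Y46.066
G1 X99.368 Y32.155
G1 X111.201 Y23.557
G1 X125.829 Y23.557
G1 X137.662 Y32.155
G1 X142.182 Y46.066
M5
G0 X100.905 Y92.607
M4 S522
G1 X95.280 Y87.876 F2269
G1 X90.549 Y93.501
G1 X96.174 Y98.232
G1 X100.905 Y92.607
M5
G0 X197.194 Y95.103
M4 S522
G1 X163.412 Y58.601 F2269
G1 X88.092 Y107.184
G1 X126.358 Y37.479
M5
G0 X149.362 Y58.290
M4 S785
G1 X153.450 Y60.362 F923
G1 X164.114 Y67.559
G1 X175.781 Y75.396
G1 X182.879 Y79.393
G1 X179.836 Y75.064
M5
G0 X0.000 Y0.000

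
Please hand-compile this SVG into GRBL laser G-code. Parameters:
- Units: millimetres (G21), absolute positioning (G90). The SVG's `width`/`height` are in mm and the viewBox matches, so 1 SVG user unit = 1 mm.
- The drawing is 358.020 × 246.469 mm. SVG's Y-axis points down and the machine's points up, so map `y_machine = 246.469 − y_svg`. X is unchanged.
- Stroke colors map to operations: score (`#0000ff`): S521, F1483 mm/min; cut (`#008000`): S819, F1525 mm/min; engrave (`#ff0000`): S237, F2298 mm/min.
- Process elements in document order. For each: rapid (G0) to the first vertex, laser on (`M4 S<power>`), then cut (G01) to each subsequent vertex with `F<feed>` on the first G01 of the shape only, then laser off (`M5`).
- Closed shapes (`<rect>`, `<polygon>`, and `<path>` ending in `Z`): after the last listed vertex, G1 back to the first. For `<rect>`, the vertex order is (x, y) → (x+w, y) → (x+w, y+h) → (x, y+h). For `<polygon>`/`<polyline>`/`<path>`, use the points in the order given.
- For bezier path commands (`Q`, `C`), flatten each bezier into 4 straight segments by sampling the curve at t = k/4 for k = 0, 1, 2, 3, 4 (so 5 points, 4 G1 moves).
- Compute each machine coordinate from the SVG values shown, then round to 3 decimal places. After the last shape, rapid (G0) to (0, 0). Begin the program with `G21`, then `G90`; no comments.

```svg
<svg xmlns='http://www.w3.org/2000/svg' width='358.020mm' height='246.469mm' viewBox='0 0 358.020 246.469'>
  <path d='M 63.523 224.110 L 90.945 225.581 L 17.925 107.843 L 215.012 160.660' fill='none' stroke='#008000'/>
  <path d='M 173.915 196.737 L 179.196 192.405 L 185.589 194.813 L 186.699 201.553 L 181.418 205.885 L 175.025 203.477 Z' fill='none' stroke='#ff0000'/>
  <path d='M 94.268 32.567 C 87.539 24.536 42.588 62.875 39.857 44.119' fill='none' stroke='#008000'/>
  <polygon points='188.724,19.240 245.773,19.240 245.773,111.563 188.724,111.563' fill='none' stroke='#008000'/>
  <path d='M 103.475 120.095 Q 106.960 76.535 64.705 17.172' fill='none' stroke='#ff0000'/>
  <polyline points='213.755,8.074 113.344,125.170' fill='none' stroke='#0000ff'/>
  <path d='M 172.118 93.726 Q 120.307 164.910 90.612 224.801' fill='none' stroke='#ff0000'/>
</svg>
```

Since the viewBox matches the mm dimensions, user units are millimetres directly. The only transform is the Y-flip y_m = 246.469 − y_svg.

Shape 1 is a open polyline drawn with `<path>`. Its stroke #008000 means cut at S819, F1525. After flipping Y the toolpath is (63.523,22.359) → (90.945,20.888) → (17.925,138.626) → (215.012,85.809).

Shape 2 is a regular polygon drawn with `<path>`. Its stroke #ff0000 means engrave at S237, F2298. After flipping Y the toolpath is (173.915,49.732) → (179.196,54.064) → (185.589,51.656) → (186.699,44.916) → (181.418,40.584) → (175.025,42.992) → (173.915,49.732), returning to the start.

Shape 3 is a cubic bezier drawn with `<path>`. Its stroke #008000 means cut at S819, F1525. After flipping Y the toolpath is (94.268,213.902) → (83.312,212.848) → (65.563,204.104) → (48.565,197.372) → (39.857,202.350).

Shape 4 is a rectangle drawn with `<polygon>`. Its stroke #008000 means cut at S819, F1525. After flipping Y the toolpath is (188.724,227.229) → (245.773,227.229) → (245.773,134.906) → (188.724,134.906) → (188.724,227.229), returning to the start.

Shape 5 is a quadratic bezier drawn with `<path>`. Its stroke #ff0000 means engrave at S237, F2298. After flipping Y the toolpath is (103.475,126.374) → (102.359,149.142) → (95.525,173.885) → (82.974,200.603) → (64.705,229.297).

Shape 6 is a line segment drawn with `<polyline>`. Its stroke #0000ff means score at S521, F1483. After flipping Y the toolpath is (213.755,238.395) → (113.344,121.299).

Shape 7 is a quadratic bezier drawn with `<path>`. Its stroke #ff0000 means engrave at S237, F2298. After flipping Y the toolpath is (172.118,152.743) → (147.595,117.857) → (125.836,84.382) → (106.842,52.319) → (90.612,21.668).

G21
G90
G0 X63.523 Y22.359
M4 S819
G01 X90.945 Y20.888 F1525
G01 X17.925 Y138.626
G01 X215.012 Y85.809
M5
G0 X173.915 Y49.732
M4 S237
G01 X179.196 Y54.064 F2298
G01 X185.589 Y51.656
G01 X186.699 Y44.916
G01 X181.418 Y40.584
G01 X175.025 Y42.992
G01 X173.915 Y49.732
M5
G0 X94.268 Y213.902
M4 S819
G01 X83.312 Y212.848 F1525
G01 X65.563 Y204.104
G01 X48.565 Y197.372
G01 X39.857 Y202.350
M5
G0 X188.724 Y227.229
M4 S819
G01 X245.773 Y227.229 F1525
G01 X245.773 Y134.906
G01 X188.724 Y134.906
G01 X188.724 Y227.229
M5
G0 X103.475 Y126.374
M4 S237
G01 X102.359 Y149.142 F2298
G01 X95.525 Y173.885
G01 X82.974 Y200.603
G01 X64.705 Y229.297
M5
G0 X213.755 Y238.395
M4 S521
G01 X113.344 Y121.299 F1483
M5
G0 X172.118 Y152.743
M4 S237
G01 X147.595 Y117.857 F2298
G01 X125.836 Y84.382
G01 X106.842 Y52.319
G01 X90.612 Y21.668
M5
G0 X0.000 Y0.000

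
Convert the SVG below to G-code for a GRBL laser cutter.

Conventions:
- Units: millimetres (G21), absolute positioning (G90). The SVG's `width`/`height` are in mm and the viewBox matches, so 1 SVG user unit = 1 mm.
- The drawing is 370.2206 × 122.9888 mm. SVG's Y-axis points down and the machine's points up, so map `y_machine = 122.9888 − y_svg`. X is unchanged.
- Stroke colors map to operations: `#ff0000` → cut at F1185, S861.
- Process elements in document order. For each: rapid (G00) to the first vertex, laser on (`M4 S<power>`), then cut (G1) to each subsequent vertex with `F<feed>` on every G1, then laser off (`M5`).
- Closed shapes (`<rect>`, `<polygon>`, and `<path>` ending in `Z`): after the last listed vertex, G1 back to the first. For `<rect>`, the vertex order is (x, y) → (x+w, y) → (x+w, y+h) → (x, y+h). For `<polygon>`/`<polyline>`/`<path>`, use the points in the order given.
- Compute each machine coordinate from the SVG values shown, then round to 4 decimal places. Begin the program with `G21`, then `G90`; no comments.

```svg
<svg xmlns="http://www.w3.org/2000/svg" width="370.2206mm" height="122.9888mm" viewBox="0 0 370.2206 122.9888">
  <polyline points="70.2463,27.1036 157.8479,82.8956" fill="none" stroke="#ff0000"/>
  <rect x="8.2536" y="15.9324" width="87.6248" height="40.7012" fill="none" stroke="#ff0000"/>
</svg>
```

G21
G90
G00 X70.2463 Y95.8852
M4 S861
G1 X157.8479 Y40.0932 F1185
M5
G00 X8.2536 Y107.0564
M4 S861
G1 X95.8784 Y107.0564 F1185
G1 X95.8784 Y66.3552 F1185
G1 X8.2536 Y66.3552 F1185
G1 X8.2536 Y107.0564 F1185
M5

viewBox `0 0 370.2206 122.9888` with mm width/height → 1 unit = 1 mm. Flip: y_m = 122.9888 − y_svg.

**Shape 1** — `<polyline>` line segment, stroke `#ff0000` → cut (S861, F1185). Machine vertices: (70.2463,95.8852) → (157.8479,40.0932). Open path.

**Shape 2** — `<rect>` rectangle, stroke `#ff0000` → cut (S861, F1185). Machine vertices: (8.2536,107.0564) → (95.8784,107.0564) → (95.8784,66.3552) → (8.2536,66.3552) → (8.2536,107.0564). Closed: final G1 returns to the first vertex.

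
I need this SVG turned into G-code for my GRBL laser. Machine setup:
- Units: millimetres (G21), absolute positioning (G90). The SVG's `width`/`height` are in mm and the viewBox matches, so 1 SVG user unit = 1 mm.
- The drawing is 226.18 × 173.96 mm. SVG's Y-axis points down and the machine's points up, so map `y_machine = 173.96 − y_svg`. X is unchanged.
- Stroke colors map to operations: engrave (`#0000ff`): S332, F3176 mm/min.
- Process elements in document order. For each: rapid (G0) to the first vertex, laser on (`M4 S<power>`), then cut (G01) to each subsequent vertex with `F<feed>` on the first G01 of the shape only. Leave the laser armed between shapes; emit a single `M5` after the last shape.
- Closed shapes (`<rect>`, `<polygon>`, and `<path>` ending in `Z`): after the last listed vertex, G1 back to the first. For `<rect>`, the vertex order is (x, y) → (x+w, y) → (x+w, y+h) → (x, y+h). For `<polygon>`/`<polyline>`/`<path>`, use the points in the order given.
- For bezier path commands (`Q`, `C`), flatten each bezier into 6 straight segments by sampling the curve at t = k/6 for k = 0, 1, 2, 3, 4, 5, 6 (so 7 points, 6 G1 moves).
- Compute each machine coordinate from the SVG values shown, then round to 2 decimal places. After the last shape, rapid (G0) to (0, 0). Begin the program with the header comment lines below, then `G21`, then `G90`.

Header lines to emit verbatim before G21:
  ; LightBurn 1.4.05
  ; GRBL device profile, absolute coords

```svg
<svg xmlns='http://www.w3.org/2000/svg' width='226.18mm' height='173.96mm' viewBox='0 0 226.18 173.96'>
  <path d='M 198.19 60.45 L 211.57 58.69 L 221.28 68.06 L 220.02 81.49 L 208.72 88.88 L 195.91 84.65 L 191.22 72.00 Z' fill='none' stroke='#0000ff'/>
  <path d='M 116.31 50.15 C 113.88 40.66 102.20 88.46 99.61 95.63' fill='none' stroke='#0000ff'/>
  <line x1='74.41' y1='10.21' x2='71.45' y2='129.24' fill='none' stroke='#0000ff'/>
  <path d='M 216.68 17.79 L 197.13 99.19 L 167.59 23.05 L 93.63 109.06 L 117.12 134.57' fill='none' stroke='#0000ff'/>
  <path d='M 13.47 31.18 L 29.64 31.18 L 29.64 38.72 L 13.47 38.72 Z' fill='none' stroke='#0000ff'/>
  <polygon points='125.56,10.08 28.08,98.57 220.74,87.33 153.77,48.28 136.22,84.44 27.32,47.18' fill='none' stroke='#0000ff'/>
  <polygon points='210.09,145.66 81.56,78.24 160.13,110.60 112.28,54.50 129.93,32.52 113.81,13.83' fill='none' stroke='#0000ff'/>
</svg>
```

Since the viewBox matches the mm dimensions, user units are millimetres directly. The only transform is the Y-flip y_m = 173.96 − y_svg.

Shape 1 is a regular polygon drawn with `<path>`. Its stroke #0000ff means engrave at S332, F3176. After flipping Y the toolpath is (198.19,113.51) → (211.57,115.27) → (221.28,105.90) → (220.02,92.47) → (208.72,85.08) → (195.91,89.31) → (191.22,101.96) → (198.19,113.51), returning to the start.

Shape 2 is a cubic bezier drawn with `<path>`. Its stroke #0000ff means engrave at S332, F3176. After flipping Y the toolpath is (116.31,123.81) → (114.41,124.23) → (111.48,117.83) → (108.02,107.32) → (104.55,95.42) → (101.58,84.85) → (99.61,78.33).

Shape 3 is a line segment drawn with `<line>`. Its stroke #0000ff means engrave at S332, F3176. After flipping Y the toolpath is (74.41,163.75) → (71.45,44.72).

Shape 4 is a open polyline drawn with `<path>`. Its stroke #0000ff means engrave at S332, F3176. After flipping Y the toolpath is (216.68,156.17) → (197.13,74.77) → (167.59,150.91) → (93.63,64.90) → (117.12,39.39).

Shape 5 is a rectangle drawn with `<path>`. Its stroke #0000ff means engrave at S332, F3176. After flipping Y the toolpath is (13.47,142.78) → (29.64,142.78) → (29.64,135.24) → (13.47,135.24) → (13.47,142.78), returning to the start.

Shape 6 is a closed polygon drawn with `<polygon>`. Its stroke #0000ff means engrave at S332, F3176. After flipping Y the toolpath is (125.56,163.88) → (28.08,75.39) → (220.74,86.63) → (153.77,125.68) → (136.22,89.52) → (27.32,126.78) → (125.56,163.88), returning to the start.

Shape 7 is a closed polygon drawn with `<polygon>`. Its stroke #0000ff means engrave at S332, F3176. After flipping Y the toolpath is (210.09,28.30) → (81.56,95.72) → (160.13,63.36) → (112.28,119.46) → (129.93,141.44) → (113.81,160.13) → (210.09,28.30), returning to the start.

; LightBurn 1.4.05
; GRBL device profile, absolute coords
G21
G90
G0 X198.19 Y113.51
M4 S332
G01 X211.57 Y115.27 F3176
G01 X221.28 Y105.90
G01 X220.02 Y92.47
G01 X208.72 Y85.08
G01 X195.91 Y89.31
G01 X191.22 Y101.96
G01 X198.19 Y113.51
G0 X116.31 Y123.81
M4 S332
G01 X114.41 Y124.23 F3176
G01 X111.48 Y117.83
G01 X108.02 Y107.32
G01 X104.55 Y95.42
G01 X101.58 Y84.85
G01 X99.61 Y78.33
G0 X74.41 Y163.75
M4 S332
G01 X71.45 Y44.72 F3176
G0 X216.68 Y156.17
M4 S332
G01 X197.13 Y74.77 F3176
G01 X167.59 Y150.91
G01 X93.63 Y64.90
G01 X117.12 Y39.39
G0 X13.47 Y142.78
M4 S332
G01 X29.64 Y142.78 F3176
G01 X29.64 Y135.24
G01 X13.47 Y135.24
G01 X13.47 Y142.78
G0 X125.56 Y163.88
M4 S332
G01 X28.08 Y75.39 F3176
G01 X220.74 Y86.63
G01 X153.77 Y125.68
G01 X136.22 Y89.52
G01 X27.32 Y126.78
G01 X125.56 Y163.88
G0 X210.09 Y28.30
M4 S332
G01 X81.56 Y95.72 F3176
G01 X160.13 Y63.36
G01 X112.28 Y119.46
G01 X129.93 Y141.44
G01 X113.81 Y160.13
G01 X210.09 Y28.30
M5
G0 X0.00 Y0.00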